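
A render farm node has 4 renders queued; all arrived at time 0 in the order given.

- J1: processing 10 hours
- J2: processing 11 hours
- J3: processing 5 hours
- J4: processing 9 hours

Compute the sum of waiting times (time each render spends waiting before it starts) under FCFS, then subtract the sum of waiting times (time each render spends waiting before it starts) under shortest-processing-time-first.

14

FIFO (arrival order): J1 J2 J3 J4.
J1: waits 0, runs 0→10
J2: waits 10, runs 10→21
J3: waits 21, runs 21→26
J4: waits 26, runs 26→35
Sum = 0+10+21+26 = 57.
SPT (increasing processing time): J3 J4 J1 J2.
J3: waits 0, runs 0→5
J4: waits 5, runs 5→14
J1: waits 14, runs 14→24
J2: waits 24, runs 24→35
Sum = 0+5+14+24 = 43.
Difference = 57 − 43 = 14.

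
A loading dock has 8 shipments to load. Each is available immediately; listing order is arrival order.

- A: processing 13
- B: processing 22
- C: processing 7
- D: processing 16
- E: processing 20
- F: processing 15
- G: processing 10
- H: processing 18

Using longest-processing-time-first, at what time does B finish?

22

LPT (decreasing processing time): B E H D F A G C.
B: 0→22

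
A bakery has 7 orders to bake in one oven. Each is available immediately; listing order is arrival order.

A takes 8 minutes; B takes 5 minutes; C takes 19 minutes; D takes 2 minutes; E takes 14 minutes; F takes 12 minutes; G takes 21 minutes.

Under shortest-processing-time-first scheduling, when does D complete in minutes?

SPT (increasing processing time): D B A F E C G.
D: 0→2

2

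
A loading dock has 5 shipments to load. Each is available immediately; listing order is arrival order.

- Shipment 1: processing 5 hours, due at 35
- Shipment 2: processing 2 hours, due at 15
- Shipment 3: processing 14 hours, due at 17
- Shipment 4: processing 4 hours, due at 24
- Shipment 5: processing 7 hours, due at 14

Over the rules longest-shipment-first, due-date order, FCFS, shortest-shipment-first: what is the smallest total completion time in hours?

LPT (decreasing processing time): Shipment 3 Shipment 5 Shipment 1 Shipment 4 Shipment 2.
Shipment 3: 0→14
Shipment 5: 14→21
Shipment 1: 21→26
Shipment 4: 26→30
Shipment 2: 30→32
Sum = 14+21+26+30+32 = 123.
EDD (increasing due date): Shipment 5 Shipment 2 Shipment 3 Shipment 4 Shipment 1.
Shipment 5: 0→7
Shipment 2: 7→9
Shipment 3: 9→23
Shipment 4: 23→27
Shipment 1: 27→32
Sum = 7+9+23+27+32 = 98.
FIFO (arrival order): Shipment 1 Shipment 2 Shipment 3 Shipment 4 Shipment 5.
Shipment 1: 0→5
Shipment 2: 5→7
Shipment 3: 7→21
Shipment 4: 21→25
Shipment 5: 25→32
Sum = 5+7+21+25+32 = 90.
SPT (increasing processing time): Shipment 2 Shipment 4 Shipment 1 Shipment 5 Shipment 3.
Shipment 2: 0→2
Shipment 4: 2→6
Shipment 1: 6→11
Shipment 5: 11→18
Shipment 3: 18→32
Sum = 2+6+11+18+32 = 69.
LPT 123, EDD 98, FIFO 90, SPT 69 → minimum 69.

69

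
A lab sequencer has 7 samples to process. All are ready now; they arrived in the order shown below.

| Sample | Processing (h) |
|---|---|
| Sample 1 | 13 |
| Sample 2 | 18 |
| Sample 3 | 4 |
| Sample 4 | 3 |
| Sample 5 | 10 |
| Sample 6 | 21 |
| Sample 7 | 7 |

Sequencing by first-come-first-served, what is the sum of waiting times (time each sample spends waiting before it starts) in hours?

FIFO (arrival order): Sample 1 Sample 2 Sample 3 Sample 4 Sample 5 Sample 6 Sample 7.
Sample 1: waits 0, runs 0→13
Sample 2: waits 13, runs 13→31
Sample 3: waits 31, runs 31→35
Sample 4: waits 35, runs 35→38
Sample 5: waits 38, runs 38→48
Sample 6: waits 48, runs 48→69
Sample 7: waits 69, runs 69→76
Sum = 0+13+31+35+38+48+69 = 234.

234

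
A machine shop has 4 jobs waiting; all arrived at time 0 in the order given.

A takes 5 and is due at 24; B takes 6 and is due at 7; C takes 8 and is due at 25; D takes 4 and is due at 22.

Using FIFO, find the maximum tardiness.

FIFO (arrival order): A B C D.
A: 0→5, due 24, tardiness 0
B: 5→11, due 7, tardiness 4
C: 11→19, due 25, tardiness 0
D: 19→23, due 22, tardiness 1
Maximum = 4.

4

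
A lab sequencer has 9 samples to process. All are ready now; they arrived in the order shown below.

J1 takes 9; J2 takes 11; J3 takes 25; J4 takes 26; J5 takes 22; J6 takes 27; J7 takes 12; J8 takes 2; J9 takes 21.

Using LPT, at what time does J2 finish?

LPT (decreasing processing time): J6 J4 J3 J5 J9 J7 J2 J1 J8.
J6: 0→27
J4: 27→53
J3: 53→78
J5: 78→100
J9: 100→121
J7: 121→133
J2: 133→144

144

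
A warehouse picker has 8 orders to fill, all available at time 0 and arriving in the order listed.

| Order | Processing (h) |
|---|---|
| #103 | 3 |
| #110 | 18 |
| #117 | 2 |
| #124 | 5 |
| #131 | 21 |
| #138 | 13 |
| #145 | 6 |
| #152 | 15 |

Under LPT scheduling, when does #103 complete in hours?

81

LPT (decreasing processing time): #131 #110 #152 #138 #145 #124 #103 #117.
#131: 0→21
#110: 21→39
#152: 39→54
#138: 54→67
#145: 67→73
#124: 73→78
#103: 78→81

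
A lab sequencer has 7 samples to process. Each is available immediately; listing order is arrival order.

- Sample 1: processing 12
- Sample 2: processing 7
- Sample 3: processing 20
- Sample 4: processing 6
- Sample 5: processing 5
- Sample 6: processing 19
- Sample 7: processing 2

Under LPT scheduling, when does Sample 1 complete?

51

LPT (decreasing processing time): Sample 3 Sample 6 Sample 1 Sample 2 Sample 4 Sample 5 Sample 7.
Sample 3: 0→20
Sample 6: 20→39
Sample 1: 39→51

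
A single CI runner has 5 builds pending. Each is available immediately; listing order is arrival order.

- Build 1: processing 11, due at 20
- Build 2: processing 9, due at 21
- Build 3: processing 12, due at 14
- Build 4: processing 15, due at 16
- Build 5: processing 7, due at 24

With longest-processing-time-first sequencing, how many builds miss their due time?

4

LPT (decreasing processing time): Build 4 Build 3 Build 1 Build 2 Build 5.
Build 4: 0→15, due 16, tardiness 0
Build 3: 15→27, due 14, tardiness 13
Build 1: 27→38, due 20, tardiness 18
Build 2: 38→47, due 21, tardiness 26
Build 5: 47→54, due 24, tardiness 30
Late builds: 4.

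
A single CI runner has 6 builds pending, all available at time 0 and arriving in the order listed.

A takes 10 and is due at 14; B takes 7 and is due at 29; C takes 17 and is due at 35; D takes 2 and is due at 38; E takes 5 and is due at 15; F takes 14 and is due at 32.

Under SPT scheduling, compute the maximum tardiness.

SPT (increasing processing time): D E B A F C.
D: 0→2, due 38, tardiness 0
E: 2→7, due 15, tardiness 0
B: 7→14, due 29, tardiness 0
A: 14→24, due 14, tardiness 10
F: 24→38, due 32, tardiness 6
C: 38→55, due 35, tardiness 20
Maximum = 20.

20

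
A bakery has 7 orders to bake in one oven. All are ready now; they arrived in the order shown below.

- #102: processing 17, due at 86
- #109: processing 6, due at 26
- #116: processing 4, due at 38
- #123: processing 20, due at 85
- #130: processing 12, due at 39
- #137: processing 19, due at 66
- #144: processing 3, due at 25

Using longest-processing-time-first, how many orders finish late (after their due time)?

4

LPT (decreasing processing time): #123 #137 #102 #130 #109 #116 #144.
#123: 0→20, due 85, tardiness 0
#137: 20→39, due 66, tardiness 0
#102: 39→56, due 86, tardiness 0
#130: 56→68, due 39, tardiness 29
#109: 68→74, due 26, tardiness 48
#116: 74→78, due 38, tardiness 40
#144: 78→81, due 25, tardiness 56
Late orders: 4.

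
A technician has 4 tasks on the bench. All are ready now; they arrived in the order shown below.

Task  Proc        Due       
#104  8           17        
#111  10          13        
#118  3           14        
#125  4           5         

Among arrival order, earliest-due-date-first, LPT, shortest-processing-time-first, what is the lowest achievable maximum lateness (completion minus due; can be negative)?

8

FIFO (arrival order): #104 #111 #118 #125.
#104: 0→8, due 17, lateness -9
#111: 8→18, due 13, lateness 5
#118: 18→21, due 14, lateness 7
#125: 21→25, due 5, lateness 20
Maximum = 20.
EDD (increasing due date): #125 #111 #118 #104.
#125: 0→4, due 5, lateness -1
#111: 4→14, due 13, lateness 1
#118: 14→17, due 14, lateness 3
#104: 17→25, due 17, lateness 8
Maximum = 8.
LPT (decreasing processing time): #111 #104 #125 #118.
#111: 0→10, due 13, lateness -3
#104: 10→18, due 17, lateness 1
#125: 18→22, due 5, lateness 17
#118: 22→25, due 14, lateness 11
Maximum = 17.
SPT (increasing processing time): #118 #125 #104 #111.
#118: 0→3, due 14, lateness -11
#125: 3→7, due 5, lateness 2
#104: 7→15, due 17, lateness -2
#111: 15→25, due 13, lateness 12
Maximum = 12.
FIFO 20, EDD 8, LPT 17, SPT 12 → minimum 8.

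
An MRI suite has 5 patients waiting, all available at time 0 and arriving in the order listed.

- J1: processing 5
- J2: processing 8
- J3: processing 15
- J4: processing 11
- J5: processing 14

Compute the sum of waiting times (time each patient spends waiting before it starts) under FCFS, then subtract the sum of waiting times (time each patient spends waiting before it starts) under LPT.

-47

FIFO (arrival order): J1 J2 J3 J4 J5.
J1: waits 0, runs 0→5
J2: waits 5, runs 5→13
J3: waits 13, runs 13→28
J4: waits 28, runs 28→39
J5: waits 39, runs 39→53
Sum = 0+5+13+28+39 = 85.
LPT (decreasing processing time): J3 J5 J4 J2 J1.
J3: waits 0, runs 0→15
J5: waits 15, runs 15→29
J4: waits 29, runs 29→40
J2: waits 40, runs 40→48
J1: waits 48, runs 48→53
Sum = 0+15+29+40+48 = 132.
Difference = 85 − 132 = -47.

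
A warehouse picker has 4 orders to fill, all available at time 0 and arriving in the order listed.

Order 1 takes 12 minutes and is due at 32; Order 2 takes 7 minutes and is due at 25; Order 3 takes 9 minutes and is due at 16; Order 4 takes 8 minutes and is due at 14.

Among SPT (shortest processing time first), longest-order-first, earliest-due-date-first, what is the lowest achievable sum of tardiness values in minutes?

SPT (increasing processing time): Order 2 Order 4 Order 3 Order 1.
Order 2: 0→7, due 25, tardiness 0
Order 4: 7→15, due 14, tardiness 1
Order 3: 15→24, due 16, tardiness 8
Order 1: 24→36, due 32, tardiness 4
Sum = 0+1+8+4 = 13.
LPT (decreasing processing time): Order 1 Order 3 Order 4 Order 2.
Order 1: 0→12, due 32, tardiness 0
Order 3: 12→21, due 16, tardiness 5
Order 4: 21→29, due 14, tardiness 15
Order 2: 29→36, due 25, tardiness 11
Sum = 0+5+15+11 = 31.
EDD (increasing due date): Order 4 Order 3 Order 2 Order 1.
Order 4: 0→8, due 14, tardiness 0
Order 3: 8→17, due 16, tardiness 1
Order 2: 17→24, due 25, tardiness 0
Order 1: 24→36, due 32, tardiness 4
Sum = 0+1+0+4 = 5.
SPT 13, LPT 31, EDD 5 → minimum 5.

5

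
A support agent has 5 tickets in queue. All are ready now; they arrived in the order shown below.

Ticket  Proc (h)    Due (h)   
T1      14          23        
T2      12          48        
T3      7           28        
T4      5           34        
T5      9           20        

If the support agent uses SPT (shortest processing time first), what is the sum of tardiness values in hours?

25

SPT (increasing processing time): T4 T3 T5 T2 T1.
T4: 0→5, due 34, tardiness 0
T3: 5→12, due 28, tardiness 0
T5: 12→21, due 20, tardiness 1
T2: 21→33, due 48, tardiness 0
T1: 33→47, due 23, tardiness 24
Sum = 0+0+1+0+24 = 25.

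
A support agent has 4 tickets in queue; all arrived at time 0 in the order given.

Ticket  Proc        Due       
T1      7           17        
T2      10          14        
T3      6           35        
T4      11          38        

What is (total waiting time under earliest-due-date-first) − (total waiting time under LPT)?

EDD (increasing due date): T2 T1 T3 T4.
T2: waits 0, runs 0→10
T1: waits 10, runs 10→17
T3: waits 17, runs 17→23
T4: waits 23, runs 23→34
Sum = 0+10+17+23 = 50.
LPT (decreasing processing time): T4 T2 T1 T3.
T4: waits 0, runs 0→11
T2: waits 11, runs 11→21
T1: waits 21, runs 21→28
T3: waits 28, runs 28→34
Sum = 0+11+21+28 = 60.
Difference = 50 − 60 = -10.

-10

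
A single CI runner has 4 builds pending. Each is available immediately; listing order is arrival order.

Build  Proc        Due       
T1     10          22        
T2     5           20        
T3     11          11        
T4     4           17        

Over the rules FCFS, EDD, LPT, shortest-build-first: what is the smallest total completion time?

62

FIFO (arrival order): T1 T2 T3 T4.
T1: 0→10
T2: 10→15
T3: 15→26
T4: 26→30
Sum = 10+15+26+30 = 81.
EDD (increasing due date): T3 T4 T2 T1.
T3: 0→11
T4: 11→15
T2: 15→20
T1: 20→30
Sum = 11+15+20+30 = 76.
LPT (decreasing processing time): T3 T1 T2 T4.
T3: 0→11
T1: 11→21
T2: 21→26
T4: 26→30
Sum = 11+21+26+30 = 88.
SPT (increasing processing time): T4 T2 T1 T3.
T4: 0→4
T2: 4→9
T1: 9→19
T3: 19→30
Sum = 4+9+19+30 = 62.
FIFO 81, EDD 76, LPT 88, SPT 62 → minimum 62.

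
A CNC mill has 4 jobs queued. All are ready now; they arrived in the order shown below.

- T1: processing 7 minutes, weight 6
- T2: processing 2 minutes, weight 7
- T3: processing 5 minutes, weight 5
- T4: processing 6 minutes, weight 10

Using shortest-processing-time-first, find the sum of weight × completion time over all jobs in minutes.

299

SPT (increasing processing time): T2 T3 T4 T1.
T2: finishes 2, weight 7, w·C = 14
T3: finishes 7, weight 5, w·C = 35
T4: finishes 13, weight 10, w·C = 130
T1: finishes 20, weight 6, w·C = 120
Sum = 14+35+130+120 = 299.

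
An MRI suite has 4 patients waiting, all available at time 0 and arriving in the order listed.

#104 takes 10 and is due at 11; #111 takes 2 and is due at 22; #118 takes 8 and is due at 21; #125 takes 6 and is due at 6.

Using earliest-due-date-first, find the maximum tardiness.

EDD (increasing due date): #125 #104 #118 #111.
#125: 0→6, due 6, tardiness 0
#104: 6→16, due 11, tardiness 5
#118: 16→24, due 21, tardiness 3
#111: 24→26, due 22, tardiness 4
Maximum = 5.

5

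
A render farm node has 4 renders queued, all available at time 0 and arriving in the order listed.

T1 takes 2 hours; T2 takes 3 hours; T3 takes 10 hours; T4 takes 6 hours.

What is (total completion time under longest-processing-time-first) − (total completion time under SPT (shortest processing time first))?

27

LPT (decreasing processing time): T3 T4 T2 T1.
T3: 0→10
T4: 10→16
T2: 16→19
T1: 19→21
Sum = 10+16+19+21 = 66.
SPT (increasing processing time): T1 T2 T4 T3.
T1: 0→2
T2: 2→5
T4: 5→11
T3: 11→21
Sum = 2+5+11+21 = 39.
Difference = 66 − 39 = 27.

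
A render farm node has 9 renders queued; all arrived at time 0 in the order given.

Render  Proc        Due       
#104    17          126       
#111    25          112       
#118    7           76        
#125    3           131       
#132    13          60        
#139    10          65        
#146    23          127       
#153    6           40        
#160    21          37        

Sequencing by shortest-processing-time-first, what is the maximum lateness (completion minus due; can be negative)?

40

SPT (increasing processing time): #125 #153 #118 #139 #132 #104 #160 #146 #111.
#125: 0→3, due 131, lateness -128
#153: 3→9, due 40, lateness -31
#118: 9→16, due 76, lateness -60
#139: 16→26, due 65, lateness -39
#132: 26→39, due 60, lateness -21
#104: 39→56, due 126, lateness -70
#160: 56→77, due 37, lateness 40
#146: 77→100, due 127, lateness -27
#111: 100→125, due 112, lateness 13
Maximum = 40.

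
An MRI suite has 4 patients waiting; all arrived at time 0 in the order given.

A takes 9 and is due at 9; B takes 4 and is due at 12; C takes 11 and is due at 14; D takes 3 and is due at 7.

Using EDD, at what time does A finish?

12

EDD (increasing due date): D A B C.
D: 0→3
A: 3→12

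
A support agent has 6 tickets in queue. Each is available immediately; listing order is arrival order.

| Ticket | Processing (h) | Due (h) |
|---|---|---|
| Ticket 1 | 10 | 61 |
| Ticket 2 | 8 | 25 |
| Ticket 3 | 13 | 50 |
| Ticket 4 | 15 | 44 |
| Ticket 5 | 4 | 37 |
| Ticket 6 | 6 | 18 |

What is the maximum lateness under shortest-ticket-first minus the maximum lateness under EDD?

16

SPT (increasing processing time): Ticket 5 Ticket 6 Ticket 2 Ticket 1 Ticket 3 Ticket 4.
Ticket 5: 0→4, due 37, lateness -33
Ticket 6: 4→10, due 18, lateness -8
Ticket 2: 10→18, due 25, lateness -7
Ticket 1: 18→28, due 61, lateness -33
Ticket 3: 28→41, due 50, lateness -9
Ticket 4: 41→56, due 44, lateness 12
Maximum = 12.
EDD (increasing due date): Ticket 6 Ticket 2 Ticket 5 Ticket 4 Ticket 3 Ticket 1.
Ticket 6: 0→6, due 18, lateness -12
Ticket 2: 6→14, due 25, lateness -11
Ticket 5: 14→18, due 37, lateness -19
Ticket 4: 18→33, due 44, lateness -11
Ticket 3: 33→46, due 50, lateness -4
Ticket 1: 46→56, due 61, lateness -5
Maximum = -4.
Difference = 12 − -4 = 16.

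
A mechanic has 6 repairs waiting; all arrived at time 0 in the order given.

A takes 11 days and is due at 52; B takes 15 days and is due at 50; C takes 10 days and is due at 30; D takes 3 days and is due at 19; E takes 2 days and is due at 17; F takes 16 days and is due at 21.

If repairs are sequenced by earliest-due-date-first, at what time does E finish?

2

EDD (increasing due date): E D F C B A.
E: 0→2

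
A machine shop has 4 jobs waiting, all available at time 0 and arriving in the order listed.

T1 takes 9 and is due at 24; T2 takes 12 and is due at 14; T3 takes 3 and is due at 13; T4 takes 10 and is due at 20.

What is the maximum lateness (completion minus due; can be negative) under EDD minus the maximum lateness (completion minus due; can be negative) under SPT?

EDD (increasing due date): T3 T2 T4 T1.
T3: 0→3, due 13, lateness -10
T2: 3→15, due 14, lateness 1
T4: 15→25, due 20, lateness 5
T1: 25→34, due 24, lateness 10
Maximum = 10.
SPT (increasing processing time): T3 T1 T4 T2.
T3: 0→3, due 13, lateness -10
T1: 3→12, due 24, lateness -12
T4: 12→22, due 20, lateness 2
T2: 22→34, due 14, lateness 20
Maximum = 20.
Difference = 10 − 20 = -10.

-10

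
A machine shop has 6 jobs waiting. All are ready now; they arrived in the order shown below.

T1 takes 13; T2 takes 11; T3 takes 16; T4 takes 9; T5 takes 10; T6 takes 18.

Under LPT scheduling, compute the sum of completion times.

302

LPT (decreasing processing time): T6 T3 T1 T2 T5 T4.
T6: 0→18
T3: 18→34
T1: 34→47
T2: 47→58
T5: 58→68
T4: 68→77
Sum = 18+34+47+58+68+77 = 302.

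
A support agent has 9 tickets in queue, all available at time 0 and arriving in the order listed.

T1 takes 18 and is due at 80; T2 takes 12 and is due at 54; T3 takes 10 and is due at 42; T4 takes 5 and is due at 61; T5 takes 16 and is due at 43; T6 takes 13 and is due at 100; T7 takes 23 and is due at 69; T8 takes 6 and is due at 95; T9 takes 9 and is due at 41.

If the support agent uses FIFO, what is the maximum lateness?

71

FIFO (arrival order): T1 T2 T3 T4 T5 T6 T7 T8 T9.
T1: 0→18, due 80, lateness -62
T2: 18→30, due 54, lateness -24
T3: 30→40, due 42, lateness -2
T4: 40→45, due 61, lateness -16
T5: 45→61, due 43, lateness 18
T6: 61→74, due 100, lateness -26
T7: 74→97, due 69, lateness 28
T8: 97→103, due 95, lateness 8
T9: 103→112, due 41, lateness 71
Maximum = 71.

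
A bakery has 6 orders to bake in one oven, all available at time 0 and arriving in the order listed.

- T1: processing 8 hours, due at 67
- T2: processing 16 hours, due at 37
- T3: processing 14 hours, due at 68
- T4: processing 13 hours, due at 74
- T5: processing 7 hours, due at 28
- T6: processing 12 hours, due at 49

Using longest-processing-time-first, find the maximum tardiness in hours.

LPT (decreasing processing time): T2 T3 T4 T6 T1 T5.
T2: 0→16, due 37, tardiness 0
T3: 16→30, due 68, tardiness 0
T4: 30→43, due 74, tardiness 0
T6: 43→55, due 49, tardiness 6
T1: 55→63, due 67, tardiness 0
T5: 63→70, due 28, tardiness 42
Maximum = 42.

42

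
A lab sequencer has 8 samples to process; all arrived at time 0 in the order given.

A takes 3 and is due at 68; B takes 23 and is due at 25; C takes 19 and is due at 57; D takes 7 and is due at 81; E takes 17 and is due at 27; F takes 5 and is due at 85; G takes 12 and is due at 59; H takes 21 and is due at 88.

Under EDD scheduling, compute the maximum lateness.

EDD (increasing due date): B E C G A D F H.
B: 0→23, due 25, lateness -2
E: 23→40, due 27, lateness 13
C: 40→59, due 57, lateness 2
G: 59→71, due 59, lateness 12
A: 71→74, due 68, lateness 6
D: 74→81, due 81, lateness 0
F: 81→86, due 85, lateness 1
H: 86→107, due 88, lateness 19
Maximum = 19.

19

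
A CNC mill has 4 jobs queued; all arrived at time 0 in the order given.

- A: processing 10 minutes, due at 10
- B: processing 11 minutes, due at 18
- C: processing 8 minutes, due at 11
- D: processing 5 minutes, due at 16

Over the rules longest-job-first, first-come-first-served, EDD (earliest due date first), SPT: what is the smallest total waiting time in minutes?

41

LPT (decreasing processing time): B A C D.
B: waits 0, runs 0→11
A: waits 11, runs 11→21
C: waits 21, runs 21→29
D: waits 29, runs 29→34
Sum = 0+11+21+29 = 61.
FIFO (arrival order): A B C D.
A: waits 0, runs 0→10
B: waits 10, runs 10→21
C: waits 21, runs 21→29
D: waits 29, runs 29→34
Sum = 0+10+21+29 = 60.
EDD (increasing due date): A C D B.
A: waits 0, runs 0→10
C: waits 10, runs 10→18
D: waits 18, runs 18→23
B: waits 23, runs 23→34
Sum = 0+10+18+23 = 51.
SPT (increasing processing time): D C A B.
D: waits 0, runs 0→5
C: waits 5, runs 5→13
A: waits 13, runs 13→23
B: waits 23, runs 23→34
Sum = 0+5+13+23 = 41.
LPT 61, FIFO 60, EDD 51, SPT 41 → minimum 41.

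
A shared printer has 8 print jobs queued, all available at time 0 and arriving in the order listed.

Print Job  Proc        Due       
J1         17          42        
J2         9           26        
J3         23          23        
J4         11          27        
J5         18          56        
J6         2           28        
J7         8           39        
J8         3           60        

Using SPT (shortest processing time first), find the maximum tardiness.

68

SPT (increasing processing time): J6 J8 J7 J2 J4 J1 J5 J3.
J6: 0→2, due 28, tardiness 0
J8: 2→5, due 60, tardiness 0
J7: 5→13, due 39, tardiness 0
J2: 13→22, due 26, tardiness 0
J4: 22→33, due 27, tardiness 6
J1: 33→50, due 42, tardiness 8
J5: 50→68, due 56, tardiness 12
J3: 68→91, due 23, tardiness 68
Maximum = 68.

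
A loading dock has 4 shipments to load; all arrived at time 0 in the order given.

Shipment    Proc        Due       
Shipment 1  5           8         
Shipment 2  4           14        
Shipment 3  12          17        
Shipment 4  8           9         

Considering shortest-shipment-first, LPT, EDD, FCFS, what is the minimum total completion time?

SPT (increasing processing time): Shipment 2 Shipment 1 Shipment 4 Shipment 3.
Shipment 2: 0→4
Shipment 1: 4→9
Shipment 4: 9→17
Shipment 3: 17→29
Sum = 4+9+17+29 = 59.
LPT (decreasing processing time): Shipment 3 Shipment 4 Shipment 1 Shipment 2.
Shipment 3: 0→12
Shipment 4: 12→20
Shipment 1: 20→25
Shipment 2: 25→29
Sum = 12+20+25+29 = 86.
EDD (increasing due date): Shipment 1 Shipment 4 Shipment 2 Shipment 3.
Shipment 1: 0→5
Shipment 4: 5→13
Shipment 2: 13→17
Shipment 3: 17→29
Sum = 5+13+17+29 = 64.
FIFO (arrival order): Shipment 1 Shipment 2 Shipment 3 Shipment 4.
Shipment 1: 0→5
Shipment 2: 5→9
Shipment 3: 9→21
Shipment 4: 21→29
Sum = 5+9+21+29 = 64.
SPT 59, LPT 86, EDD 64, FIFO 64 → minimum 59.

59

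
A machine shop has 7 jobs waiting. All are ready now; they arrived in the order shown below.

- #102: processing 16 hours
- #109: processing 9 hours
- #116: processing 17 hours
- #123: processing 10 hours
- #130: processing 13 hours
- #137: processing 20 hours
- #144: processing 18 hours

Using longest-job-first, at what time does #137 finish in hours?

20

LPT (decreasing processing time): #137 #144 #116 #102 #130 #123 #109.
#137: 0→20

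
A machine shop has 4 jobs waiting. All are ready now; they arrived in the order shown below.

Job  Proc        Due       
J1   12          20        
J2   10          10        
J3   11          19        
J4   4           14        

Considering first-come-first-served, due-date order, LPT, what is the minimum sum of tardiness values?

23

FIFO (arrival order): J1 J2 J3 J4.
J1: 0→12, due 20, tardiness 0
J2: 12→22, due 10, tardiness 12
J3: 22→33, due 19, tardiness 14
J4: 33→37, due 14, tardiness 23
Sum = 0+12+14+23 = 49.
EDD (increasing due date): J2 J4 J3 J1.
J2: 0→10, due 10, tardiness 0
J4: 10→14, due 14, tardiness 0
J3: 14→25, due 19, tardiness 6
J1: 25→37, due 20, tardiness 17
Sum = 0+0+6+17 = 23.
LPT (decreasing processing time): J1 J3 J2 J4.
J1: 0→12, due 20, tardiness 0
J3: 12→23, due 19, tardiness 4
J2: 23→33, due 10, tardiness 23
J4: 33→37, due 14, tardiness 23
Sum = 0+4+23+23 = 50.
FIFO 49, EDD 23, LPT 50 → minimum 23.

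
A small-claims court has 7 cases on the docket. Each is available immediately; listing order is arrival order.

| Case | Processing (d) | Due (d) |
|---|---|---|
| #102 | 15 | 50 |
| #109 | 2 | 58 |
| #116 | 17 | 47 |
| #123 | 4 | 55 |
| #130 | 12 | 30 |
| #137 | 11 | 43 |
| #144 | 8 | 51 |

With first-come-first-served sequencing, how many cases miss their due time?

3

FIFO (arrival order): #102 #109 #116 #123 #130 #137 #144.
#102: 0→15, due 50, tardiness 0
#109: 15→17, due 58, tardiness 0
#116: 17→34, due 47, tardiness 0
#123: 34→38, due 55, tardiness 0
#130: 38→50, due 30, tardiness 20
#137: 50→61, due 43, tardiness 18
#144: 61→69, due 51, tardiness 18
Late cases: 3.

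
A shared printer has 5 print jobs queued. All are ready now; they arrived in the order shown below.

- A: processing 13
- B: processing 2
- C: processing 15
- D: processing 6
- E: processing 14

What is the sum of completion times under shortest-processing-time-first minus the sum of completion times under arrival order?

SPT (increasing processing time): B D A E C.
B: 0→2
D: 2→8
A: 8→21
E: 21→35
C: 35→50
Sum = 2+8+21+35+50 = 116.
FIFO (arrival order): A B C D E.
A: 0→13
B: 13→15
C: 15→30
D: 30→36
E: 36→50
Sum = 13+15+30+36+50 = 144.
Difference = 116 − 144 = -28.

-28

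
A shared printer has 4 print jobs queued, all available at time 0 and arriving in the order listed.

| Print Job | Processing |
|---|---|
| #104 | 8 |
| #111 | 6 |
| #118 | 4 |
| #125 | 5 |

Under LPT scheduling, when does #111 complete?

14

LPT (decreasing processing time): #104 #111 #125 #118.
#104: 0→8
#111: 8→14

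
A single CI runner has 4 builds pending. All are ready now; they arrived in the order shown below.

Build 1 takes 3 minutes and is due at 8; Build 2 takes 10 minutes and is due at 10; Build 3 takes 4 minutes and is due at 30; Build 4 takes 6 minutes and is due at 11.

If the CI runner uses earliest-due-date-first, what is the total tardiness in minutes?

11

EDD (increasing due date): Build 1 Build 2 Build 4 Build 3.
Build 1: 0→3, due 8, tardiness 0
Build 2: 3→13, due 10, tardiness 3
Build 4: 13→19, due 11, tardiness 8
Build 3: 19→23, due 30, tardiness 0
Sum = 0+3+8+0 = 11.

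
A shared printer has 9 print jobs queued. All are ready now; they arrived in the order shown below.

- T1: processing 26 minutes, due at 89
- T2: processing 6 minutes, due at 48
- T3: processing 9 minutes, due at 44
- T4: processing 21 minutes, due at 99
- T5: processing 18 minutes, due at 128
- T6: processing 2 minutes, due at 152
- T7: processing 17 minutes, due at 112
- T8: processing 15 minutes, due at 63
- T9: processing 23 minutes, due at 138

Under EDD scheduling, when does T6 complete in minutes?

137

EDD (increasing due date): T3 T2 T8 T1 T4 T7 T5 T9 T6.
T3: 0→9
T2: 9→15
T8: 15→30
T1: 30→56
T4: 56→77
T7: 77→94
T5: 94→112
T9: 112→135
T6: 135→137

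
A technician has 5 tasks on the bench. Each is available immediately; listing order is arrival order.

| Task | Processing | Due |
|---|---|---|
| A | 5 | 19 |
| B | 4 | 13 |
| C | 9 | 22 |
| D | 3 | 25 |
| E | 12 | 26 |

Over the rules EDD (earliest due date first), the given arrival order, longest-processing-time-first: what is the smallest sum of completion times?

EDD (increasing due date): B A C D E.
B: 0→4
A: 4→9
C: 9→18
D: 18→21
E: 21→33
Sum = 4+9+18+21+33 = 85.
FIFO (arrival order): A B C D E.
A: 0→5
B: 5→9
C: 9→18
D: 18→21
E: 21→33
Sum = 5+9+18+21+33 = 86.
LPT (decreasing processing time): E C A B D.
E: 0→12
C: 12→21
A: 21→26
B: 26→30
D: 30→33
Sum = 12+21+26+30+33 = 122.
EDD 85, FIFO 86, LPT 122 → minimum 85.

85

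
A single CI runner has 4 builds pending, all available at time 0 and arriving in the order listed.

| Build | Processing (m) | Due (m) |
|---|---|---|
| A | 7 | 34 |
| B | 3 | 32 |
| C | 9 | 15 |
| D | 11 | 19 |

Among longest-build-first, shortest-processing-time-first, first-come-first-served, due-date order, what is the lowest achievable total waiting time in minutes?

LPT (decreasing processing time): D C A B.
D: waits 0, runs 0→11
C: waits 11, runs 11→20
A: waits 20, runs 20→27
B: waits 27, runs 27→30
Sum = 0+11+20+27 = 58.
SPT (increasing processing time): B A C D.
B: waits 0, runs 0→3
A: waits 3, runs 3→10
C: waits 10, runs 10→19
D: waits 19, runs 19→30
Sum = 0+3+10+19 = 32.
FIFO (arrival order): A B C D.
A: waits 0, runs 0→7
B: waits 7, runs 7→10
C: waits 10, runs 10→19
D: waits 19, runs 19→30
Sum = 0+7+10+19 = 36.
EDD (increasing due date): C D B A.
C: waits 0, runs 0→9
D: waits 9, runs 9→20
B: waits 20, runs 20→23
A: waits 23, runs 23→30
Sum = 0+9+20+23 = 52.
LPT 58, SPT 32, FIFO 36, EDD 52 → minimum 32.

32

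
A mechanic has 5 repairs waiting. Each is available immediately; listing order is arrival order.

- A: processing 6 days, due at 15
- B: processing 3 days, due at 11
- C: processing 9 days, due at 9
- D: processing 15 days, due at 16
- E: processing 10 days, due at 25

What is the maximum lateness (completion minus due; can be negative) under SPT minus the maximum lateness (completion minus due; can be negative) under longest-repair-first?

-5

SPT (increasing processing time): B A C E D.
B: 0→3, due 11, lateness -8
A: 3→9, due 15, lateness -6
C: 9→18, due 9, lateness 9
E: 18→28, due 25, lateness 3
D: 28→43, due 16, lateness 27
Maximum = 27.
LPT (decreasing processing time): D E C A B.
D: 0→15, due 16, lateness -1
E: 15→25, due 25, lateness 0
C: 25→34, due 9, lateness 25
A: 34→40, due 15, lateness 25
B: 40→43, due 11, lateness 32
Maximum = 32.
Difference = 27 − 32 = -5.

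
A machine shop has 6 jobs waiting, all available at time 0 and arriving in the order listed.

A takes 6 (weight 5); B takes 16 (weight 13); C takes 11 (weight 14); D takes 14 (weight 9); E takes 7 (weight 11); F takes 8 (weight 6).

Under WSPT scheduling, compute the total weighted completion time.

WSPT (decreasing weight/processing-time ratio): E C A B F D.
E: finishes 7, weight 11, w·C = 77
C: finishes 18, weight 14, w·C = 252
A: finishes 24, weight 5, w·C = 120
B: finishes 40, weight 13, w·C = 520
F: finishes 48, weight 6, w·C = 288
D: finishes 62, weight 9, w·C = 558
Sum = 77+252+120+520+288+558 = 1815.

1815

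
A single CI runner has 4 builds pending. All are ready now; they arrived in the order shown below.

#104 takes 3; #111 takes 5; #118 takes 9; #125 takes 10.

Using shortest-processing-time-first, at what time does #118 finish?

17

SPT (increasing processing time): #104 #111 #118 #125.
#104: 0→3
#111: 3→8
#118: 8→17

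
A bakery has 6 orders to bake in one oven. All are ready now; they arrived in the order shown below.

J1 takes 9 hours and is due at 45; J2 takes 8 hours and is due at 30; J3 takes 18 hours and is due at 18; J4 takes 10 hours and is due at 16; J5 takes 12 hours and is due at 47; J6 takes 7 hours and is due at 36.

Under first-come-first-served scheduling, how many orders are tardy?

4

FIFO (arrival order): J1 J2 J3 J4 J5 J6.
J1: 0→9, due 45, tardiness 0
J2: 9→17, due 30, tardiness 0
J3: 17→35, due 18, tardiness 17
J4: 35→45, due 16, tardiness 29
J5: 45→57, due 47, tardiness 10
J6: 57→64, due 36, tardiness 28
Late orders: 4.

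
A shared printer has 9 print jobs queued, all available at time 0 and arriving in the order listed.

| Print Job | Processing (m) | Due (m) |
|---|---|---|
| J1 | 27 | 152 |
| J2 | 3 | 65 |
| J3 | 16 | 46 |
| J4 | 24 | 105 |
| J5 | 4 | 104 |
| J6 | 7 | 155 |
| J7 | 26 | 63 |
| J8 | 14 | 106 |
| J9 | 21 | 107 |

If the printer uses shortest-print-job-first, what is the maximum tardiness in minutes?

52

SPT (increasing processing time): J2 J5 J6 J8 J3 J9 J4 J7 J1.
J2: 0→3, due 65, tardiness 0
J5: 3→7, due 104, tardiness 0
J6: 7→14, due 155, tardiness 0
J8: 14→28, due 106, tardiness 0
J3: 28→44, due 46, tardiness 0
J9: 44→65, due 107, tardiness 0
J4: 65→89, due 105, tardiness 0
J7: 89→115, due 63, tardiness 52
J1: 115→142, due 152, tardiness 0
Maximum = 52.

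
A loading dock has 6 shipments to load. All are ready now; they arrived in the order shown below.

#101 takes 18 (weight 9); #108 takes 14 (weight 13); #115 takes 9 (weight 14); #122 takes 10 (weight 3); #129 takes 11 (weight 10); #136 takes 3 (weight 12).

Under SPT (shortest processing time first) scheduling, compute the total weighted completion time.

1796

SPT (increasing processing time): #136 #115 #122 #129 #108 #101.
#136: finishes 3, weight 12, w·C = 36
#115: finishes 12, weight 14, w·C = 168
#122: finishes 22, weight 3, w·C = 66
#129: finishes 33, weight 10, w·C = 330
#108: finishes 47, weight 13, w·C = 611
#101: finishes 65, weight 9, w·C = 585
Sum = 36+168+66+330+611+585 = 1796.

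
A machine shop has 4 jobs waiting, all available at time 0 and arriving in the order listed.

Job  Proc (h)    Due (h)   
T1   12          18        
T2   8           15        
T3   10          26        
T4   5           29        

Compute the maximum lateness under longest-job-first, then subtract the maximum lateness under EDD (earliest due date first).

9

LPT (decreasing processing time): T1 T3 T2 T4.
T1: 0→12, due 18, lateness -6
T3: 12→22, due 26, lateness -4
T2: 22→30, due 15, lateness 15
T4: 30→35, due 29, lateness 6
Maximum = 15.
EDD (increasing due date): T2 T1 T3 T4.
T2: 0→8, due 15, lateness -7
T1: 8→20, due 18, lateness 2
T3: 20→30, due 26, lateness 4
T4: 30→35, due 29, lateness 6
Maximum = 6.
Difference = 15 − 6 = 9.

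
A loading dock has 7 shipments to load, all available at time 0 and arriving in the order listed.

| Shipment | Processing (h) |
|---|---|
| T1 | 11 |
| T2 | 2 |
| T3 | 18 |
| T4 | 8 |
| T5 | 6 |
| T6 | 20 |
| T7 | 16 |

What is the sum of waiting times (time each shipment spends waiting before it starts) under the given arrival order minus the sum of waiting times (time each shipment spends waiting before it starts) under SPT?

47

FIFO (arrival order): T1 T2 T3 T4 T5 T6 T7.
T1: waits 0, runs 0→11
T2: waits 11, runs 11→13
T3: waits 13, runs 13→31
T4: waits 31, runs 31→39
T5: waits 39, runs 39→45
T6: waits 45, runs 45→65
T7: waits 65, runs 65→81
Sum = 0+11+13+31+39+45+65 = 204.
SPT (increasing processing time): T2 T5 T4 T1 T7 T3 T6.
T2: waits 0, runs 0→2
T5: waits 2, runs 2→8
T4: waits 8, runs 8→16
T1: waits 16, runs 16→27
T7: waits 27, runs 27→43
T3: waits 43, runs 43→61
T6: waits 61, runs 61→81
Sum = 0+2+8+16+27+43+61 = 157.
Difference = 204 − 157 = 47.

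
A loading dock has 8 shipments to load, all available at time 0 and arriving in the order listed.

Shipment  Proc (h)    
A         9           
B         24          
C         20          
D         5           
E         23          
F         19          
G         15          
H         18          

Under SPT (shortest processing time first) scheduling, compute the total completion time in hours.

SPT (increasing processing time): D A G H F C E B.
D: 0→5
A: 5→14
G: 14→29
H: 29→47
F: 47→66
C: 66→86
E: 86→109
B: 109→133
Sum = 5+14+29+47+66+86+109+133 = 489.

489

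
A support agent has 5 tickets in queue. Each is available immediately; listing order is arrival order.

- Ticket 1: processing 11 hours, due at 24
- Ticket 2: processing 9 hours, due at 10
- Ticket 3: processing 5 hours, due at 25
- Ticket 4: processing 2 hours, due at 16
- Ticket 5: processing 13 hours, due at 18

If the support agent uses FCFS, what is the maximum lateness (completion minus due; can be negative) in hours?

FIFO (arrival order): Ticket 1 Ticket 2 Ticket 3 Ticket 4 Ticket 5.
Ticket 1: 0→11, due 24, lateness -13
Ticket 2: 11→20, due 10, lateness 10
Ticket 3: 20→25, due 25, lateness 0
Ticket 4: 25→27, due 16, lateness 11
Ticket 5: 27→40, due 18, lateness 22
Maximum = 22.

22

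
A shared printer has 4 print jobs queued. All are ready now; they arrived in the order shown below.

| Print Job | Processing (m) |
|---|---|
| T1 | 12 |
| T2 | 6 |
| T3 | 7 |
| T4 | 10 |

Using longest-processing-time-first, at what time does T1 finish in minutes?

LPT (decreasing processing time): T1 T4 T3 T2.
T1: 0→12

12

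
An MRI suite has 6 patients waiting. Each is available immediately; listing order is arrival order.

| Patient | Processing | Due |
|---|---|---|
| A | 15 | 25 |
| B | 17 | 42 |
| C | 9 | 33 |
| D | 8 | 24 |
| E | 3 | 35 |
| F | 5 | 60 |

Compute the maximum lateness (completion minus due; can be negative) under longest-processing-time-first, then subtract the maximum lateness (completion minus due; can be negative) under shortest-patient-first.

LPT (decreasing processing time): B A C D F E.
B: 0→17, due 42, lateness -25
A: 17→32, due 25, lateness 7
C: 32→41, due 33, lateness 8
D: 41→49, due 24, lateness 25
F: 49→54, due 60, lateness -6
E: 54→57, due 35, lateness 22
Maximum = 25.
SPT (increasing processing time): E F D C A B.
E: 0→3, due 35, lateness -32
F: 3→8, due 60, lateness -52
D: 8→16, due 24, lateness -8
C: 16→25, due 33, lateness -8
A: 25→40, due 25, lateness 15
B: 40→57, due 42, lateness 15
Maximum = 15.
Difference = 25 − 15 = 10.

10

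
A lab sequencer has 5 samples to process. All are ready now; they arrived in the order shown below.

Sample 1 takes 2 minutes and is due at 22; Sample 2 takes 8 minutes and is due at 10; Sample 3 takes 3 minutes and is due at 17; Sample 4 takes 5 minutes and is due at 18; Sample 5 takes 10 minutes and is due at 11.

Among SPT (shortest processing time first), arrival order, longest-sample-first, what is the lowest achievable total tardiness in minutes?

17

SPT (increasing processing time): Sample 1 Sample 3 Sample 4 Sample 2 Sample 5.
Sample 1: 0→2, due 22, tardiness 0
Sample 3: 2→5, due 17, tardiness 0
Sample 4: 5→10, due 18, tardiness 0
Sample 2: 10→18, due 10, tardiness 8
Sample 5: 18→28, due 11, tardiness 17
Sum = 0+0+0+8+17 = 25.
FIFO (arrival order): Sample 1 Sample 2 Sample 3 Sample 4 Sample 5.
Sample 1: 0→2, due 22, tardiness 0
Sample 2: 2→10, due 10, tardiness 0
Sample 3: 10→13, due 17, tardiness 0
Sample 4: 13→18, due 18, tardiness 0
Sample 5: 18→28, due 11, tardiness 17
Sum = 0+0+0+0+17 = 17.
LPT (decreasing processing time): Sample 5 Sample 2 Sample 4 Sample 3 Sample 1.
Sample 5: 0→10, due 11, tardiness 0
Sample 2: 10→18, due 10, tardiness 8
Sample 4: 18→23, due 18, tardiness 5
Sample 3: 23→26, due 17, tardiness 9
Sample 1: 26→28, due 22, tardiness 6
Sum = 0+8+5+9+6 = 28.
SPT 25, FIFO 17, LPT 28 → minimum 17.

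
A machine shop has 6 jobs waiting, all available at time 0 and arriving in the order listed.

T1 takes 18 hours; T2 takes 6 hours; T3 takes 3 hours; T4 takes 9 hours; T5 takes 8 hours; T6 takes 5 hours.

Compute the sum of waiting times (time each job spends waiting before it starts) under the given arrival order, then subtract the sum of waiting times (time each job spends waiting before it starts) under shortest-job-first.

FIFO (arrival order): T1 T2 T3 T4 T5 T6.
T1: waits 0, runs 0→18
T2: waits 18, runs 18→24
T3: waits 24, runs 24→27
T4: waits 27, runs 27→36
T5: waits 36, runs 36→44
T6: waits 44, runs 44→49
Sum = 0+18+24+27+36+44 = 149.
SPT (increasing processing time): T3 T6 T2 T5 T4 T1.
T3: waits 0, runs 0→3
T6: waits 3, runs 3→8
T2: waits 8, runs 8→14
T5: waits 14, runs 14→22
T4: waits 22, runs 22→31
T1: waits 31, runs 31→49
Sum = 0+3+8+14+22+31 = 78.
Difference = 149 − 78 = 71.

71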